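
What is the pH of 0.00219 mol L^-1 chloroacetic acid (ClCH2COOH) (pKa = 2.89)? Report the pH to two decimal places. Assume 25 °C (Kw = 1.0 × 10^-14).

ClCH2COOH ⇌ ClCH2COO- + H+
Ka = 10^(−2.89) = 1.29 × 10^-3
Ka = [H+]²/(0.00219 − [H+]) = 1.29 × 10^-3
[H+] is not negligible relative to C₀; solve [H+]² + 0.00129·[H+] − 2.83e-06 = 0.
[H+] = (−Ka + √(Ka² + 4·Ka·C₀))/2 = 1.16 × 10^-3 M
pH = −log[H+] = −log(1.16 × 10^-3) = 2.94

pH = 2.94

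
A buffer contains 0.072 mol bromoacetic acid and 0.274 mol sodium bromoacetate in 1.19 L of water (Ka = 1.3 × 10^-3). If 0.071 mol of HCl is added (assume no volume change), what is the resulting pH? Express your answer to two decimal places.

After neutralization: n(BrCH2COOH) = 0.143 mol, n(BrCH2COO-) = 0.203 mol.
pKa = −log(1.3 × 10^-3) = 2.886
pH = pKa + log([A⁻]/[HA]) = 2.886 + log(0.203/0.143) = 2.886 +0.152

pH = 3.04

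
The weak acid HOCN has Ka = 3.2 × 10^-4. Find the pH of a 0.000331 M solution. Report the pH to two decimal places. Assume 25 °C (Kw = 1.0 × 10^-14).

HOCN ⇌ OCN- + H+
Let x = [H+] at equilibrium. Ka = x²/(0.000331 − x).
The 5% rule fails; solving x² + Ka·x − Ka·C₀ = 0 exactly:
x = [−0.00032 + √(0.00032² + 4.24e-07)]/2 = 2.03 × 10^-4 M
pH = −log(2.03 × 10^-4) = 3.69

pH = 3.69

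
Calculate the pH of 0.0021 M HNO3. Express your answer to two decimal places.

pH = 2.68

HNO3 is a strong acid and dissociates completely, so [H+] = 0.0021 M.
pH = -log(0.0021) = 2.68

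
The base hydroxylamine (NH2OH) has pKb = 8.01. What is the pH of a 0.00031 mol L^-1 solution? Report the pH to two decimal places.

NH2OH + H2O ⇌ NH3OH+ + OH-
Kb = 10^(−8.01) = 9.77 × 10^-9
From the ICE table, Kb = [OH-]²/(0.00031 − [OH-]) = 9.77 × 10^-9.
Since Kb ≪ C₀, [OH-] ≈ √(Kb·C₀) = 1.74 × 10^-6 M.
Check: 0.56% ionized — well under 5%, approximation valid.
pOH = −log(1.74 × 10^-6) = 5.76; pH = 14.00 − 5.76 = 8.24

pH = 8.24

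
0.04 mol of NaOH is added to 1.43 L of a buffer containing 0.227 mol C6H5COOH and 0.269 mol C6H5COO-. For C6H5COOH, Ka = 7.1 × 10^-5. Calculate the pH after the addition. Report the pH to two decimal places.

pH = 4.37

After neutralization: n(C6H5COOH) = 0.187 mol, n(C6H5COO-) = 0.309 mol.
pKa = −log(7.1 × 10^-5) = 4.149
pH = pKa + log(n_C6H5COO-/n_C6H5COOH) = 4.149 + log(0.309/0.187) = 4.149 + (+0.218)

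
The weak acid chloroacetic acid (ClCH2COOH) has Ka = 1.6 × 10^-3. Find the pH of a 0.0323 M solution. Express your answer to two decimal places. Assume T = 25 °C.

ClCH2COOH ⇌ ClCH2COO- + H+
From the ICE table, Ka = x²/(0.0323 − x) = 1.6 × 10^-3.
Here C₀/Ka ≈ 20.2, so the small-x approximation fails. Use the quadratic:
x = (−Ka + √(Ka² + 4·Ka·C₀))/2 = 6.43 × 10^-3 M
pH = −log(6.43 × 10^-3) = 2.19

pH = 2.19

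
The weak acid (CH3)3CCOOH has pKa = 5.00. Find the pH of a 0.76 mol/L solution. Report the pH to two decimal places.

(CH3)3CCOOH ⇌ (CH3)3CCOO- + H+
Ka = 10^(−5.00) = 1.00 × 10^-5
Ka = [H+]²/(0.76 − [H+]) = 1.00 × 10^-5
Assume [H+] ≪ 0.76: [H+] ≈ √(1.00 × 10^-5 × 0.76) = 2.76 × 10^-3 M
pH = −log[H+] = −log(2.76 × 10^-3) = 2.56

pH = 2.56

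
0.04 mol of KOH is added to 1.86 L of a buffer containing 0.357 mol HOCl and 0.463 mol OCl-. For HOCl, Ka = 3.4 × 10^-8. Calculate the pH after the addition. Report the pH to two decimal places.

OH- converts HOCl to OCl-: HOCl → 0.317 mol, OCl- → 0.503 mol.
pKa = −log(3.4 × 10^-8) = 7.469
Henderson–Hasselbalch with mole ratio 0.503/0.317: pH = 7.469 + (+0.201)

pH = 7.67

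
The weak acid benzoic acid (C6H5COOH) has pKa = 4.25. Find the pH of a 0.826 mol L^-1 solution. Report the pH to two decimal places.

C6H5COOH ⇌ C6H5COO- + H+
Ka = 10^(−4.25) = 5.62 × 10^-5
From the ICE table, Ka = x²/(0.826 − x) = 5.62 × 10^-5.
Assume x ≪ 0.826: x ≈ √(5.62 × 10^-5 × 0.826) = 6.81 × 10^-3 M
(x/C₀ = 0.82% < 5%, so the approximation holds.)
pH = −log(6.81 × 10^-3) = 2.17

pH = 2.17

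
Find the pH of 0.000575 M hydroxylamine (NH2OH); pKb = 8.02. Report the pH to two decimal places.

pH = 8.37

NH2OH + H2O ⇌ NH3OH+ + OH-
Kb = 10^(−8.02) = 9.55 × 10^-9
Kb = [OH-]²/(0.000575 − [OH-]) = 9.55 × 10^-9
Neglecting [OH-] in the denominator: [OH-] = √(9.55 × 10^-9 × 0.000575) = 2.34 × 10^-6 M
pOH = −log(2.34 × 10^-6) = 5.63; pH = 14.00 − 5.63 = 8.37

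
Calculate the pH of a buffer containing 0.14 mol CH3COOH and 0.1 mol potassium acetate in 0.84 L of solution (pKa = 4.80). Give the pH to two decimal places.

pH = 4.65

Using pH = pKa + log([base]/[acid]) with [base]/[acid] = 0.1/0.14:
pH = 4.80 + (-0.146) = 4.65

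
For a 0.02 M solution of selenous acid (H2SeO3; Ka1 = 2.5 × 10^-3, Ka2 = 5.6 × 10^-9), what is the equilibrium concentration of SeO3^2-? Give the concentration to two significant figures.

5.6 × 10^-9 M

First ionization gives [H+] ≈ [HSeO3-] = 5.93 × 10^-3 M.
Second step: Ka2 = [H+][SeO3^2-]/[HSeO3-] ≈ [SeO3^2-] (since [H+] ≈ [HSeO3-]).
So [SeO3^2-] ≈ Ka2.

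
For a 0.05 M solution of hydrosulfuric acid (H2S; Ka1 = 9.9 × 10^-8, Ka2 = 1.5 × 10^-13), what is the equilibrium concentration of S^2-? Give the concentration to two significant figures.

1.5 × 10^-13 M

First ionization gives [H+] ≈ [HS-] = 7.04 × 10^-5 M.
Second step: Ka2 = [H+][S^2-]/[HS-] ≈ [S^2-] (since [H+] ≈ [HS-]).
So [S^2-] ≈ Ka2.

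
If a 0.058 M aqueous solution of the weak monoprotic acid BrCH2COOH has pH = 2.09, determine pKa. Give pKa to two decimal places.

[H+] = 10^(-2.09) = 8.13 × 10^-3 M
At equilibrium [HA] = 0.058 − 8.13 × 10^-3 = 4.99 × 10^-2 M
Ka = [H+][A-]/[HA] = (8.13 × 10^-3)² / 4.99 × 10^-2 = 1.32 × 10^-3
pKa = -log(1.32 × 10^-3) = 2.88

pKa = 2.88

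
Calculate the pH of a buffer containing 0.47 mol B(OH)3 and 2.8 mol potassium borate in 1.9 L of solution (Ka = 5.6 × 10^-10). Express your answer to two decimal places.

pH = 10.03

pKa = −log(5.6 × 10^-10) = 9.252
Using pH = pKa + log([base]/[acid]) with [base]/[acid] = 2.8/0.47:
pH = 9.252 + (+0.775) = 10.03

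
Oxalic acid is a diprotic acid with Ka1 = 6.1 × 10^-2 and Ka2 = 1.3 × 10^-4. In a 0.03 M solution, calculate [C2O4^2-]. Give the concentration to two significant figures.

1.3 × 10^-4 M

First ionization gives [H+] ≈ [HC2O4-] = 2.20 × 10^-2 M.
Second step: Ka2 = [H+][C2O4^2-]/[HC2O4-] ≈ [C2O4^2-] (since [H+] ≈ [HC2O4-]).
So [C2O4^2-] ≈ Ka2.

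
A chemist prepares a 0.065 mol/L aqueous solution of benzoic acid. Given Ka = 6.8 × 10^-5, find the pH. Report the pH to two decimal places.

pH = 2.68

C6H5COOH ⇌ C6H5COO- + H+
From the ICE table, Ka = [H+]²/(0.065 − [H+]) = 6.8 × 10^-5.
Since Ka ≪ C₀, [H+] ≈ √(Ka·C₀) = 2.10 × 10^-3 M.
pH = −log(2.10 × 10^-3) = 2.68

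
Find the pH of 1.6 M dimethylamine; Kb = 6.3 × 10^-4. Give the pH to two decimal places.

(CH3)2NH + H2O ⇌ (CH3)2NH2+ + OH-
Let x = [OH-] at equilibrium. Kb = x²/(1.6 − x).
Assume x ≪ 1.6: x ≈ √(6.3 × 10^-4 × 1.6) = 3.17 × 10^-2 M
Check: 2% ionized — well under 5%, approximation valid.
pOH = −log(3.17 × 10^-2) = 1.50; pH = 14.00 − 1.50 = 12.50

pH = 12.50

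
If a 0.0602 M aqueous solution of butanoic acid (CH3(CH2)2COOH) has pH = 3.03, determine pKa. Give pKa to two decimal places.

pKa = 4.83

[H+] = 10^(-3.03) = 9.33 × 10^-4 M
At equilibrium [HA] = 0.0602 − 9.33 × 10^-4 = 5.93 × 10^-2 M
Ka = [H+][A-]/[HA] = (9.33 × 10^-4)² / 5.93 × 10^-2 = 1.47 × 10^-5
pKa = -log(1.47 × 10^-5) = 4.83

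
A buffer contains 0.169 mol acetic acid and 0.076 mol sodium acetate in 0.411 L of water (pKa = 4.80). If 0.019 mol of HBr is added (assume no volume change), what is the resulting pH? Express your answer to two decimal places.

After neutralization: n(CH3COOH) = 0.188 mol, n(CH3COO-) = 0.057 mol.
pH = pKa + log(n_CH3COO-/n_CH3COOH) = 4.80 + log(0.057/0.188) = 4.80 + (-0.518)

pH = 4.28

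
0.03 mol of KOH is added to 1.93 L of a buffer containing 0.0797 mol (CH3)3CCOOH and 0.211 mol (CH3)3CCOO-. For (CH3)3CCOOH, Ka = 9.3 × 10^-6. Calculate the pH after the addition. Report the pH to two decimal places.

pH = 5.72

After neutralization: n((CH3)3CCOOH) = 0.0497 mol, n((CH3)3CCOO-) = 0.241 mol.
pKa = −log(9.3 × 10^-6) = 5.032
pH = pKa + log(n_(CH3)3CCOO-/n_(CH3)3CCOOH) = 5.032 + log(0.241/0.0497) = 5.032 + (+0.686)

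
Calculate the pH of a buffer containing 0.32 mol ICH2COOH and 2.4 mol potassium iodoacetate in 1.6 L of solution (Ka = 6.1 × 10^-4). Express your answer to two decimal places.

pKa = −log(6.1 × 10^-4) = 3.215
Using pH = pKa + log([base]/[acid]) with [base]/[acid] = 2.4/0.32:
pH = 3.215 + (+0.875) = 4.09

pH = 4.09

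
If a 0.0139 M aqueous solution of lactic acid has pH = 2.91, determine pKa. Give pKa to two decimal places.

[H+] = 10^(-2.91) = 1.23 × 10^-3 M
At equilibrium [HA] = 0.0139 − 1.23 × 10^-3 = 1.27 × 10^-2 M
Ka = [H+][A-]/[HA] = (1.23 × 10^-3)² / 1.27 × 10^-2 = 1.19 × 10^-4
pKa = -log(1.19 × 10^-4) = 3.92

pKa = 3.92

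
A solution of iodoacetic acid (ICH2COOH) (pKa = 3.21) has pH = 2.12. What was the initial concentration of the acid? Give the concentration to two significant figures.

C₀ = 1.0 × 10^-1 M

[H+] = 10^(-2.12) = 7.59 × 10^-3 M = x
Ka = 10^(−3.21) = 6.17 × 10^-4
Ka = x²/(C₀ − x) ⇒ C₀ = x + x²/Ka
C₀ = 7.59 × 10^-3 + (7.59 × 10^-3)²/(6.17 × 10^-4) = 1.01 × 10^-1 M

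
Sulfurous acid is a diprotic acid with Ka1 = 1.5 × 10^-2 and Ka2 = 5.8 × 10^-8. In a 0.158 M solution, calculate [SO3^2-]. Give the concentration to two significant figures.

5.8 × 10^-8 M

First ionization gives [H+] ≈ [HSO3-] = 4.18 × 10^-2 M.
Second step: Ka2 = [H+][SO3^2-]/[HSO3-] ≈ [SO3^2-] (since [H+] ≈ [HSO3-]).
So [SO3^2-] ≈ Ka2.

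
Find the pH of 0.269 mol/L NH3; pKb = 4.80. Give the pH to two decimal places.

NH3 + H2O ⇌ NH4+ + OH-
Kb = 10^(−4.80) = 1.58 × 10^-5
From the ICE table, Kb = [OH-]²/(0.269 − [OH-]) = 1.58 × 10^-5.
Assume [OH-] ≪ 0.269: [OH-] ≈ √(1.58 × 10^-5 × 0.269) = 2.06 × 10^-3 M
([OH-]/C₀ = 0.77% < 5%, so the approximation holds.)
pOH = −log(2.06 × 10^-3) = 2.69; pH = 14.00 − 2.69 = 11.31

pH = 11.31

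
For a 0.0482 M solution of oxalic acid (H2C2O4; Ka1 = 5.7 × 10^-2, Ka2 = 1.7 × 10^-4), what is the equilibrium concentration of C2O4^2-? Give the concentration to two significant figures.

1.7 × 10^-4 M

First ionization gives [H+] ≈ [HC2O4-] = 3.12 × 10^-2 M.
Second step: Ka2 = [H+][C2O4^2-]/[HC2O4-] ≈ [C2O4^2-] (since [H+] ≈ [HC2O4-]).
So [C2O4^2-] ≈ Ka2.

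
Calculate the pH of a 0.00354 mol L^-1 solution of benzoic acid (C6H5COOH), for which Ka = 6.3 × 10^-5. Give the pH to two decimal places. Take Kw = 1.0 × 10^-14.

C6H5COOH ⇌ C6H5COO- + H+
Ka = [H+]²/(0.00354 − [H+]) = 6.3 × 10^-5
Here C₀/Ka ≈ 56.2, so the small-[H+] approximation fails. Use the quadratic:
[H+] = [−6.3e-05 + √(6.3e-05² + 8.92e-07)]/2 = 4.42 × 10^-4 M
pH = −log[H+] = −log(4.42 × 10^-4) = 3.35

pH = 3.35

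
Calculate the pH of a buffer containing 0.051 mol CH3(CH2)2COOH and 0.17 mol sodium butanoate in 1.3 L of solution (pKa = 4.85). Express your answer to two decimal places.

pH = 5.37

pH = pKa + log([A⁻]/[HA]) = 4.85 + log(0.17/0.051)
pH = 4.85 + (+0.523) = 5.37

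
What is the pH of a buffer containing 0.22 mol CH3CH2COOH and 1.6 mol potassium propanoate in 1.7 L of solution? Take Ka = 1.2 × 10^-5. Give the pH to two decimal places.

pKa = −log(1.2 × 10^-5) = 4.921
pH = pKa + log([A⁻]/[HA]) = 4.921 + log(1.6/0.22)
pH = 4.921 + (+0.862) = 5.78

pH = 5.78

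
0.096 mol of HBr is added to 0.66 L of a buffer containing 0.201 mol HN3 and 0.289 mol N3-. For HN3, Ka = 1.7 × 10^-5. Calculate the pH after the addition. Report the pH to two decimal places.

pH = 4.58

After neutralization: n(HN3) = 0.297 mol, n(N3-) = 0.193 mol.
pKa = −log(1.7 × 10^-5) = 4.770
pH = pKa + log([A⁻]/[HA]) = 4.770 + log(0.193/0.297) = 4.770 -0.187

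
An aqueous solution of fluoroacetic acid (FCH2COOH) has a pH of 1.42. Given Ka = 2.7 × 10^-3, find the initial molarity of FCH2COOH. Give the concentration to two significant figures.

[H+] = 10^(-1.42) = 3.80 × 10^-2 M = x
Ka = x²/(C₀ − x) ⇒ C₀ = x + x²/Ka
C₀ = 3.80 × 10^-2 + (3.80 × 10^-2)²/(2.7 × 10^-3) = 5.73 × 10^-1 M

C₀ = 5.7 × 10^-1 M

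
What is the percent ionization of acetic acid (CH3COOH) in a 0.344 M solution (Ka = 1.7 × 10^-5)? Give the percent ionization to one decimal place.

CH3COOH ⇌ CH3COO- + H+; let x = [H+] at equilibrium.
x ≈ √(Ka·C₀) = √(1.7 × 10^-5 × 0.344) = 2.42 × 10^-3 M
% ionization = x/C₀ × 100% = 2.42 × 10^-3/0.344 × 100% = 0.7%

0.7%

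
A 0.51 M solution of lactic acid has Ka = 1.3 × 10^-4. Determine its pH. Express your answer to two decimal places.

pH = 2.09

CH3CH(OH)COOH ⇌ CH3CH(OH)COO- + H+
Ka = x²/(0.51 − x) = 1.3 × 10^-4
Neglecting x in the denominator: x = √(1.3 × 10^-4 × 0.51) = 8.14 × 10^-3 M
(x/C₀ = 1.6% < 5%, so the approximation holds.)
pH = −log[H+] = −log(8.14 × 10^-3) = 2.09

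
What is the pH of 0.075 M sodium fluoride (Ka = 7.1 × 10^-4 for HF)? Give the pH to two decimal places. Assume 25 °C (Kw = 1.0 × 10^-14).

pH = 8.01

F- is the conjugate base of the weak acid HF.
Kb = Kw/Ka = 1.0×10^-14 / 7.1 × 10^-4 = 1.41 × 10^-11
From the ICE table, Kb = [OH-]²/(0.075 − [OH-]) = 1.41 × 10^-11.
Neglecting [OH-] in the denominator: [OH-] = √(1.41 × 10^-11 × 0.075) = 1.03 × 10^-6 M
pOH = −log(1.03 × 10^-6) = 5.99; pH = 14.00 − 5.99 = 8.01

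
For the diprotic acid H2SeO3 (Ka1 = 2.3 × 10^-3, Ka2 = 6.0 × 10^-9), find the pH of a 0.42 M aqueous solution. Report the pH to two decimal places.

Ka1 ≫ Ka2, so treat the first dissociation as the only significant source of H+.
Ka1 = x²/(0.42 − x) = 2.3 × 10^-3
Solving the quadratic: x = (−Ka1 + √(Ka1² + 4·Ka1·C₀))/2 = 3.00 × 10^-2 M
pH = −log(3.00 × 10^-2) = 1.52

pH = 1.52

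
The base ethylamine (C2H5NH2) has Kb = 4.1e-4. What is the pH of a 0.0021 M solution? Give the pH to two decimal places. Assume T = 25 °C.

C2H5NH2 + H2O ⇌ C2H5NH3+ + OH-
From the ICE table, Kb = x²/(0.0021 − x) = 4.1 × 10^-4.
x is not negligible relative to C₀; solve x² + 0.00041·x − 8.61e-07 = 0.
x = [−0.00041 + √(0.00041² + 3.44e-06)]/2 = 7.45 × 10^-4 M
pOH = 3.13, so pH = 14.00 − pOH = 10.87

pH = 10.87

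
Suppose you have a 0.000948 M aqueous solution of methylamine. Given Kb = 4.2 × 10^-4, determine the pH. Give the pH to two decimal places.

pH = 10.66

CH3NH2 + H2O ⇌ CH3NH3+ + OH-
From the ICE table, Kb = [OH-]²/(0.000948 − [OH-]) = 4.2 × 10^-4.
The 5% rule fails; solving [OH-]² + Kb·[OH-] − Kb·C₀ = 0 exactly:
[OH-] = (−Kb + √(Kb² + 4·Kb·C₀))/2 = 4.55 × 10^-4 M
pOH = −log(4.55 × 10^-4) = 3.34; pH = 14.00 − 3.34 = 10.66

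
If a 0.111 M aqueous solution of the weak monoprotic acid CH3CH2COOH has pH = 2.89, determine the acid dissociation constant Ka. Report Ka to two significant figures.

Ka = 1.5 × 10^-5

[H+] = 10^(-2.89) = 1.29 × 10^-3 M
At equilibrium [HA] = 0.111 − 1.29 × 10^-3 = 1.10 × 10^-1 M
Ka = [H+][A-]/[HA] = (1.29 × 10^-3)² / 1.10 × 10^-1 = 1.5 × 10^-5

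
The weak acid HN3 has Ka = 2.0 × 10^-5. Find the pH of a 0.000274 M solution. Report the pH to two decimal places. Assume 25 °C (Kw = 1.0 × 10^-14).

HN3 ⇌ N3- + H+
From the ICE table, Ka = [H+]²/(0.000274 − [H+]) = 2.0 × 10^-5.
The 5% rule fails; solving [H+]² + Ka·[H+] − Ka·C₀ = 0 exactly:
[H+] = (−Ka + √(Ka² + 4·Ka·C₀))/2 = 6.47 × 10^-5 M
pH = −log[H+] = −log(6.47 × 10^-5) = 4.19

pH = 4.19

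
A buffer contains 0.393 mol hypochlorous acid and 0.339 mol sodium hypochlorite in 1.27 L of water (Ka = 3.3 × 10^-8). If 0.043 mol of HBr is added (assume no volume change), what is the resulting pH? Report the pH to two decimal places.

After neutralization: n(HOCl) = 0.436 mol, n(OCl-) = 0.296 mol.
pKa = −log(3.3 × 10^-8) = 7.481
pH = pKa + log(n_OCl-/n_HOCl) = 7.481 + log(0.296/0.436) = 7.481 + (-0.168)

pH = 7.31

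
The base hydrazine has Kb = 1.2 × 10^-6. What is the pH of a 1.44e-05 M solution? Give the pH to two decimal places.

pH = 8.56

N2H4 + H2O ⇌ N2H5+ + OH-
From the ICE table, Kb = [OH-]²/(1.44e-05 − [OH-]) = 1.2 × 10^-6.
[OH-] is not negligible relative to C₀; solve [OH-]² + 1.2e-06·[OH-] − 1.73e-11 = 0.
[OH-] = [−1.2e-06 + √(1.2e-06² + 6.91e-11)]/2 = 3.60 × 10^-6 M
pOH = −log(3.60 × 10^-6) = 5.44; pH = 14.00 − 5.44 = 8.56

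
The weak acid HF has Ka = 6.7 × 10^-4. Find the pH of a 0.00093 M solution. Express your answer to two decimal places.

HF ⇌ F- + H+
From the ICE table, Ka = x²/(0.00093 − x) = 6.7 × 10^-4.
x is not negligible relative to C₀; solve x² + 0.00067·x − 6.23e-07 = 0.
x = [−0.00067 + √(0.00067² + 2.49e-06)]/2 = 5.23 × 10^-4 M
pH = −log[H+] = −log(5.23 × 10^-4) = 3.28

pH = 3.28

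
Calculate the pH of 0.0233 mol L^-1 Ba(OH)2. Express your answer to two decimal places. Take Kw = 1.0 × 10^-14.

Ba(OH)2 is a strong base (each formula unit releases 2 OH-); [OH-] = 0.0466 M.
pOH = -log(0.0466) = 1.33
pH = 14.00 - 1.33 = 12.67

pH = 12.67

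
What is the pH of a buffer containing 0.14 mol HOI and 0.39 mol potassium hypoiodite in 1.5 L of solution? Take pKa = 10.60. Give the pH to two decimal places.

Using pH = pKa + log([base]/[acid]) with [base]/[acid] = 0.39/0.14:
pH = 10.60 + (+0.445) = 11.04

pH = 11.04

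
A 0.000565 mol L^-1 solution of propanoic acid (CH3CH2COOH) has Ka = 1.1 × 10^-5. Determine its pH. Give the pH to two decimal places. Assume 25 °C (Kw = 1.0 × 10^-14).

pH = 4.13

CH3CH2COOH ⇌ CH3CH2COO- + H+
From the ICE table, Ka = [H+]²/(0.000565 − [H+]) = 1.1 × 10^-5.
The 5% rule fails; solving [H+]² + Ka·[H+] − Ka·C₀ = 0 exactly:
[H+] = [−1.1e-05 + √(1.1e-05² + 2.49e-08)]/2 = 7.35 × 10^-5 M
pH = −log[H+] = −log(7.35 × 10^-5) = 4.13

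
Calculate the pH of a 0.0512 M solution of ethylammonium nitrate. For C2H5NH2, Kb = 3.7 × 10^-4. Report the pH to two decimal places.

C2H5NH3+ is the conjugate acid of the weak base C2H5NH2.
Ka = Kw/Kb = 1.0×10^-14 / 3.7 × 10^-4 = 2.70 × 10^-11
From the ICE table, Ka = [H+]²/(0.0512 − [H+]) = 2.70 × 10^-11.
Assume [H+] ≪ 0.0512: [H+] ≈ √(2.70 × 10^-11 × 0.0512) = 1.18 × 10^-6 M
([H+]/C₀ = 0.0023% < 5%, so the approximation holds.)
pH = −log(1.18 × 10^-6) = 5.93

pH = 5.93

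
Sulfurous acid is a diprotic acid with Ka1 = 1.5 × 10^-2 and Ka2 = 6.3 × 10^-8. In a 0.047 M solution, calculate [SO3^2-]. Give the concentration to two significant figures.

6.3 × 10^-8 M

First ionization gives [H+] ≈ [HSO3-] = 2.01 × 10^-2 M.
Second step: Ka2 = [H+][SO3^2-]/[HSO3-] ≈ [SO3^2-] (since [H+] ≈ [HSO3-]).
So [SO3^2-] ≈ Ka2.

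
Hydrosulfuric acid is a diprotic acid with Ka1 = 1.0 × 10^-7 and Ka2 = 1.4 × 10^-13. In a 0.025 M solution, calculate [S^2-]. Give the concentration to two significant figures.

First ionization gives [H+] ≈ [HS-] = 5.00 × 10^-5 M.
Second step: Ka2 = [H+][S^2-]/[HS-] ≈ [S^2-] (since [H+] ≈ [HS-]).
So [S^2-] ≈ Ka2.

1.4 × 10^-13 M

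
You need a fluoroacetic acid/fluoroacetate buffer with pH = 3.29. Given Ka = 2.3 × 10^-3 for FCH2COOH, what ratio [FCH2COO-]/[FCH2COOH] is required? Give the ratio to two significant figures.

pKa = -log(2.3 × 10^-3) = 2.638
pH = pKa + log(r) ⇒ log(r) = 3.29 − 2.638 = +0.652
r = [FCH2COO-]/[FCH2COOH] = 10^(+0.652) = 4.49

ratio = 4.5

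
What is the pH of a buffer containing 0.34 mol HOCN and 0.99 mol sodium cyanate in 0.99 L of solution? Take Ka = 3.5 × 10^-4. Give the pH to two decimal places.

pH = 3.92

pKa = −log(3.5 × 10^-4) = 3.456
Henderson–Hasselbalch: pH = pKa + log([OCN-]/[HOCN]) = 3.456 + log(0.99/0.34)
pH = 3.456 + (+0.464) = 3.92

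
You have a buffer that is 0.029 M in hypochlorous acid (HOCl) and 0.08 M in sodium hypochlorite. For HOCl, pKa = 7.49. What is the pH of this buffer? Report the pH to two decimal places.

pH = 7.93

pH = pKa + log([A⁻]/[HA]) = 7.49 + log(0.08/0.029)
pH = 7.49 + (+0.441) = 7.93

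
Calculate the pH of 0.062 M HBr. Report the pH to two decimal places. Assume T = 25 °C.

HBr is a strong acid and dissociates completely, so [H+] = 0.062 M.
pH = -log(0.062) = 1.21

pH = 1.21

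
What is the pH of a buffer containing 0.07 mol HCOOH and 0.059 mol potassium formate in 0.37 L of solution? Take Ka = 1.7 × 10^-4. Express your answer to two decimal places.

pKa = −log(1.7 × 10^-4) = 3.770
pH = pKa + log([A⁻]/[HA]) = 3.770 + log(0.059/0.07)
pH = 3.770 + (-0.074) = 3.70

pH = 3.70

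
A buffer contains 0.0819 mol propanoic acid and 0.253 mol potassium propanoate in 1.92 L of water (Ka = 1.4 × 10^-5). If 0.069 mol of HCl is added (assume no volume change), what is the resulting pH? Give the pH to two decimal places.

pH = 4.94

After neutralization: n(CH3CH2COOH) = 0.151 mol, n(CH3CH2COO-) = 0.184 mol.
pKa = −log(1.4 × 10^-5) = 4.854
Henderson–Hasselbalch with mole ratio 0.184/0.151: pH = 4.854 + (+0.086)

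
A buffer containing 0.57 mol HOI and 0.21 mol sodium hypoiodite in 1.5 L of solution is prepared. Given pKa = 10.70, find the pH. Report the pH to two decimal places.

pH = pKa + log([A⁻]/[HA]) = 10.70 + log(0.21/0.57)
pH = 10.70 + (-0.434) = 10.27

pH = 10.27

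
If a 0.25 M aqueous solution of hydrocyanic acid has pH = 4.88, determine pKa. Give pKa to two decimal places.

pKa = 9.16

[H+] = 10^(-4.88) = 1.32 × 10^-5 M
At equilibrium [HA] = 0.25 − 1.32 × 10^-5 = 2.50 × 10^-1 M
Ka = [H+][A-]/[HA] = (1.32 × 10^-5)² / 2.50 × 10^-1 = 6.97 × 10^-10
pKa = -log(6.97 × 10^-10) = 9.16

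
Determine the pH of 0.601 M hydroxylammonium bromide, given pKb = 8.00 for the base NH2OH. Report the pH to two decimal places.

NH3OH+ is the conjugate acid of the weak base NH2OH.
Kb = 10^(−8.00) = 1.00 × 10^-8
Ka = Kw/Kb = 1.0×10^-14 / 1.00 × 10^-8 = 1.00 × 10^-6
Let x = [H+] at equilibrium. Ka = x²/(0.601 − x).
Neglecting x in the denominator: x = √(1.00 × 10^-6 × 0.601) = 7.75 × 10^-4 M
Check: 0.13% ionized — well under 5%, approximation valid.
pH = −log[H+] = −log(7.75 × 10^-4) = 3.11

pH = 3.11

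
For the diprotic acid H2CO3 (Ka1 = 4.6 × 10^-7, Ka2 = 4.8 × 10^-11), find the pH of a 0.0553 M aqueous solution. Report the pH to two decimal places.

pH = 3.80

Ka1 ≫ Ka2, so treat the first dissociation as the only significant source of H+.
Ka1 = x²/(0.0553 − x) = 4.6 × 10^-7
x ≈ √(4.6 × 10^-7 × 0.0553) = 1.59 × 10^-4 M
pH = −log(1.59 × 10^-4) = 3.80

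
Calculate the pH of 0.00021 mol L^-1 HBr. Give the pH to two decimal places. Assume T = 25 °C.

HBr is a strong acid and dissociates completely, so [H+] = 0.00021 M.
pH = -log(0.00021) = 3.68

pH = 3.68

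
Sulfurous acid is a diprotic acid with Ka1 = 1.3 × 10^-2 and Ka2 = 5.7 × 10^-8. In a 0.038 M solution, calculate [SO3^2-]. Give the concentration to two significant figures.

5.7 × 10^-8 M

First ionization gives [H+] ≈ [HSO3-] = 1.67 × 10^-2 M.
Second step: Ka2 = [H+][SO3^2-]/[HSO3-] ≈ [SO3^2-] (since [H+] ≈ [HSO3-]).
So [SO3^2-] ≈ Ka2.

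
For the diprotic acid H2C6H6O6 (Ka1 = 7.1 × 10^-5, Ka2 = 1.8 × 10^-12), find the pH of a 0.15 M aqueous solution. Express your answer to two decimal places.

pH = 2.49

Ka1 ≫ Ka2, so treat the first dissociation as the only significant source of H+.
Ka1 = x²/(0.15 − x) = 7.1 × 10^-5
x ≈ √(7.1 × 10^-5 × 0.15) = 3.26 × 10^-3 M
pH = −log(3.26 × 10^-3) = 2.49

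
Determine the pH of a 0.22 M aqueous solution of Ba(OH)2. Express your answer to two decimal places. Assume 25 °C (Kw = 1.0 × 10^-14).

Ba(OH)2 is a strong base (each formula unit releases 2 OH-); [OH-] = 0.44 M.
pOH = -log(0.44) = 0.36
pH = 14.00 - 0.36 = 13.64

pH = 13.64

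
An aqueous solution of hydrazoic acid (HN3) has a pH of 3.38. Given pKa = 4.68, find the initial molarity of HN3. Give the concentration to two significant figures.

[H+] = 10^(-3.38) = 4.17 × 10^-4 M = x
Ka = 10^(−4.68) = 2.09 × 10^-5
Ka = x²/(C₀ − x) ⇒ C₀ = x + x²/Ka
C₀ = 4.17 × 10^-4 + (4.17 × 10^-4)²/(2.09 × 10^-5) = 8.74 × 10^-3 M

C₀ = 8.7 × 10^-3 M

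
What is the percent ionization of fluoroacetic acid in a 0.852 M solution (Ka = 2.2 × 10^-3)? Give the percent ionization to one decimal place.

FCH2COOH ⇌ FCH2COO- + H+; let x = [H+] at equilibrium.
Ka = x²/(C₀ − x); solving the quadratic gives x = 4.22 × 10^-2 M.
% ionization = x/C₀ × 100% = 4.22 × 10^-2/0.852 × 100% = 5.0%

5.0%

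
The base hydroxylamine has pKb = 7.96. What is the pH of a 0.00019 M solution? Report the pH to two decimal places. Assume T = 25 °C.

pH = 8.16

NH2OH + H2O ⇌ NH3OH+ + OH-
Kb = 10^(−7.96) = 1.10 × 10^-8
Let x = [OH-] at equilibrium. Kb = x²/(0.00019 − x).
Neglecting x in the denominator: x = √(1.10 × 10^-8 × 0.00019) = 1.45 × 10^-6 M
pOH = −log(1.45 × 10^-6) = 5.84; pH = 14.00 − 5.84 = 8.16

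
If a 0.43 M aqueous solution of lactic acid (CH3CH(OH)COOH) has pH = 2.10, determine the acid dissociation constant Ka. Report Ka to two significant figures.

Ka = 1.5 × 10^-4

[H+] = 10^(-2.10) = 7.94 × 10^-3 M
At equilibrium [HA] = 0.43 − 7.94 × 10^-3 = 4.22 × 10^-1 M
Ka = [H+][A-]/[HA] = (7.94 × 10^-3)² / 4.22 × 10^-1 = 1.5 × 10^-4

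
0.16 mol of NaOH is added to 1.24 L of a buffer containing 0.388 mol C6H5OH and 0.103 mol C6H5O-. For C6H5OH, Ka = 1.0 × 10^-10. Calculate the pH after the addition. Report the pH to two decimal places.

pH = 10.06

After neutralization: n(C6H5OH) = 0.228 mol, n(C6H5O-) = 0.263 mol.
pKa = −log(1.0 × 10^-10) = 10.000
Henderson–Hasselbalch with mole ratio 0.263/0.228: pH = 10.000 + (+0.062)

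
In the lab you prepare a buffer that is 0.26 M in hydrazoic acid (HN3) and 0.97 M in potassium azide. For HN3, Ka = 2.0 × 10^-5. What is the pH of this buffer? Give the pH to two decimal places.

pH = 5.27

pKa = −log(2.0 × 10^-5) = 4.699
pH = pKa + log([A⁻]/[HA]) = 4.699 + log(0.97/0.26)
pH = 4.699 + (+0.572) = 5.27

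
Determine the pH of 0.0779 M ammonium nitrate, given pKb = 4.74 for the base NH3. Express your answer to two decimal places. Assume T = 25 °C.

pH = 5.18

NH4+ is the conjugate acid of the weak base NH3.
Kb = 10^(−4.74) = 1.82 × 10^-5
Ka = Kw/Kb = 1.0×10^-14 / 1.82 × 10^-5 = 5.49 × 10^-10
Ka = [H+]²/(0.0779 − [H+]) = 5.49 × 10^-10
Neglecting [H+] in the denominator: [H+] = √(5.49 × 10^-10 × 0.0779) = 6.54 × 10^-6 M
Check: 0.0084% ionized — well under 5%, approximation valid.
pH = −log[H+] = −log(6.54 × 10^-6) = 5.18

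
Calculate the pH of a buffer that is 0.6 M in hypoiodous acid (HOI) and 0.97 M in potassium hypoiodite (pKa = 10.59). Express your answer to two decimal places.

Using pH = pKa + log([base]/[acid]) with [base]/[acid] = 0.97/0.6:
pH = 10.59 + (+0.209) = 10.80

pH = 10.80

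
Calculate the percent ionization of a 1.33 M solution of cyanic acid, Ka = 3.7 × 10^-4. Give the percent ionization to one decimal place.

HOCN ⇌ OCN- + H+; let x = [H+] at equilibrium.
x ≈ √(Ka·C₀) = √(3.7 × 10^-4 × 1.33) = 2.22 × 10^-2 M
% ionization = x/C₀ × 100% = 2.22 × 10^-2/1.33 × 100% = 1.7%

1.7%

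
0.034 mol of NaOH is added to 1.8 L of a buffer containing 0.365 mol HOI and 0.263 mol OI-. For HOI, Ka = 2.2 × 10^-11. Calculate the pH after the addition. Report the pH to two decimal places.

After neutralization: n(HOI) = 0.331 mol, n(OI-) = 0.297 mol.
pKa = −log(2.2 × 10^-11) = 10.658
pH = pKa + log(n_OI-/n_HOI) = 10.658 + log(0.297/0.331) = 10.658 + (-0.047)

pH = 10.61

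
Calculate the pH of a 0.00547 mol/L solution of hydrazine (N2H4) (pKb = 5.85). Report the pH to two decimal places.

pH = 9.94

N2H4 + H2O ⇌ N2H5+ + OH-
Kb = 10^(−5.85) = 1.41 × 10^-6
From the ICE table, Kb = [OH-]²/(0.00547 − [OH-]) = 1.41 × 10^-6.
Assume [OH-] ≪ 0.00547: [OH-] ≈ √(1.41 × 10^-6 × 0.00547) = 8.78 × 10^-5 M
pOH = 4.06, so pH = 14.00 − pOH = 9.94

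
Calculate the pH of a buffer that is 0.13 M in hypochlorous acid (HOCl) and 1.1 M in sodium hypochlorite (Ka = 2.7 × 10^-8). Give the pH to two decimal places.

pH = 8.50

pKa = −log(2.7 × 10^-8) = 7.569
Using pH = pKa + log([base]/[acid]) with [base]/[acid] = 1.1/0.13:
pH = 7.569 + (+0.927) = 8.50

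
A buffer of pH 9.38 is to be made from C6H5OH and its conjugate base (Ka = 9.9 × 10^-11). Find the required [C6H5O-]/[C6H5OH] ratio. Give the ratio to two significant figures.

pKa = -log(9.9 × 10^-11) = 10.004
pH = pKa + log(r) ⇒ log(r) = 9.38 − 10.004 = -0.624
r = [C6H5O-]/[C6H5OH] = 10^(-0.624) = 0.238

ratio = 0.24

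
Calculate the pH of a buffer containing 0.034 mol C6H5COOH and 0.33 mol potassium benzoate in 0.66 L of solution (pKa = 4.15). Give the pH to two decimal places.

pH = 5.14

Using pH = pKa + log([base]/[acid]) with [base]/[acid] = 0.33/0.034:
pH = 4.15 + (+0.987) = 5.14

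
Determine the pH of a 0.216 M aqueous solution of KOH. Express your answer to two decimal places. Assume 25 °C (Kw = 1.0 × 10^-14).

KOH is a strong base; [OH-] = 0.216 M.
pOH = -log(0.216) = 0.67
pH = 14.00 - 0.67 = 13.33

pH = 13.33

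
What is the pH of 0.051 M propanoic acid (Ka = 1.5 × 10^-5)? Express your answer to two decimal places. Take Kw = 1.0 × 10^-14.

pH = 3.06

CH3CH2COOH ⇌ CH3CH2COO- + H+
From the ICE table, Ka = x²/(0.051 − x) = 1.5 × 10^-5.
Assume x ≪ 0.051: x ≈ √(1.5 × 10^-5 × 0.051) = 8.75 × 10^-4 M
pH = −log(8.75 × 10^-4) = 3.06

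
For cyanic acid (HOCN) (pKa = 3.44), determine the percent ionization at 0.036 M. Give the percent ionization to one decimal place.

9.6%

HOCN ⇌ OCN- + H+; let x = [H+] at equilibrium.
Ka = 10^(−3.44) = 3.63 × 10^-4
Ka = x²/(C₀ − x); solving the quadratic gives x = 3.44 × 10^-3 M.
% ionization = x/C₀ × 100% = 3.44 × 10^-3/0.036 × 100% = 9.6%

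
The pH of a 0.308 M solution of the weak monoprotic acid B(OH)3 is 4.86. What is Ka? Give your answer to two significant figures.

[H+] = 10^(-4.86) = 1.38 × 10^-5 M
At equilibrium [HA] = 0.308 − 1.38 × 10^-5 = 3.08 × 10^-1 M
Ka = [H+][A-]/[HA] = (1.38 × 10^-5)² / 3.08 × 10^-1 = 6.2 × 10^-10

Ka = 6.2 × 10^-10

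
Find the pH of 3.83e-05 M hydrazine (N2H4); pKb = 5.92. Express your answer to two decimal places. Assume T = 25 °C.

pH = 8.79

N2H4 + H2O ⇌ N2H5+ + OH-
Kb = 10^(−5.92) = 1.20 × 10^-6
From the ICE table, Kb = [OH-]²/(3.83e-05 − [OH-]) = 1.20 × 10^-6.
Here C₀/Kb ≈ 31.9, so the small-[OH-] approximation fails. Use the quadratic:
[OH-] = (−Kb + √(Kb² + 4·Kb·C₀))/2 = 6.21 × 10^-6 M
pOH = −log(6.21 × 10^-6) = 5.21; pH = 14.00 − 5.21 = 8.79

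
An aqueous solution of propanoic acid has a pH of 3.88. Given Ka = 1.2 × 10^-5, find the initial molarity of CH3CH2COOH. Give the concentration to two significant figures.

C₀ = 1.6 × 10^-3 M

[H+] = 10^(-3.88) = 1.32 × 10^-4 M = x
Ka = x²/(C₀ − x) ⇒ C₀ = x + x²/Ka
C₀ = 1.32 × 10^-4 + (1.32 × 10^-4)²/(1.2 × 10^-5) = 1.58 × 10^-3 M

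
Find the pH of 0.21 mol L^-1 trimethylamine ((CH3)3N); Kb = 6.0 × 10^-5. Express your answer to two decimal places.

pH = 11.55

(CH3)3N + H2O ⇌ (CH3)3NH+ + OH-
From the ICE table, Kb = [OH-]²/(0.21 − [OH-]) = 6.0 × 10^-5.
Assume [OH-] ≪ 0.21: [OH-] ≈ √(6.0 × 10^-5 × 0.21) = 3.55 × 10^-3 M
([OH-]/C₀ = 1.7% < 5%, so the approximation holds.)
pOH = −log(3.55 × 10^-3) = 2.45; pH = 14.00 − 2.45 = 11.55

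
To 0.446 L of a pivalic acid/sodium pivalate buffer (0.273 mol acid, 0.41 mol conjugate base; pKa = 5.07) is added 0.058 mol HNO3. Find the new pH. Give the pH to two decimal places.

After neutralization: n((CH3)3CCOOH) = 0.331 mol, n((CH3)3CCOO-) = 0.352 mol.
pH = pKa + log([A⁻]/[HA]) = 5.07 + log(0.352/0.331) = 5.07 +0.027

pH = 5.10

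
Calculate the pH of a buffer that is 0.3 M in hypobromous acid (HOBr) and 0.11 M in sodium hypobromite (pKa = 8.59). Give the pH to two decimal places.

Using pH = pKa + log([base]/[acid]) with [base]/[acid] = 0.11/0.3:
pH = 8.59 + (-0.436) = 8.15

pH = 8.15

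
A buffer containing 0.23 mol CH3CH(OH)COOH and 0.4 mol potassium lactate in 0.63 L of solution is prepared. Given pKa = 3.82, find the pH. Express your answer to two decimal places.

Using pH = pKa + log([base]/[acid]) with [base]/[acid] = 0.4/0.23:
pH = 3.82 + (+0.240) = 4.06

pH = 4.06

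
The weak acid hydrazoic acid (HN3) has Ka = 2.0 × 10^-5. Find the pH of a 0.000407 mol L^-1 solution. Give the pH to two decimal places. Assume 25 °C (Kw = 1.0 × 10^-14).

pH = 4.09

HN3 ⇌ N3- + H+
From the ICE table, Ka = [H+]²/(0.000407 − [H+]) = 2.0 × 10^-5.
Here C₀/Ka ≈ 20.4, so the small-[H+] approximation fails. Use the quadratic:
[H+] = [−2e-05 + √(2e-05² + 3.26e-08)]/2 = 8.08 × 10^-5 M
pH = −log[H+] = −log(8.08 × 10^-5) = 4.09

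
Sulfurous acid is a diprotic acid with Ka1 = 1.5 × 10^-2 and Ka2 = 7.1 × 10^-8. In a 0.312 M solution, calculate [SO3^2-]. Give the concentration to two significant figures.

7.1 × 10^-8 M

First ionization gives [H+] ≈ [HSO3-] = 6.13 × 10^-2 M.
Second step: Ka2 = [H+][SO3^2-]/[HSO3-] ≈ [SO3^2-] (since [H+] ≈ [HSO3-]).
So [SO3^2-] ≈ Ka2.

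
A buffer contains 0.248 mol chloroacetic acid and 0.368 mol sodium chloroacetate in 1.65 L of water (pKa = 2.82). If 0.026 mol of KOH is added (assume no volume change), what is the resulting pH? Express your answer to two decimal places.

After neutralization: n(ClCH2COOH) = 0.222 mol, n(ClCH2COO-) = 0.394 mol.
Henderson–Hasselbalch with mole ratio 0.394/0.222: pH = 2.82 + (+0.249)

pH = 3.07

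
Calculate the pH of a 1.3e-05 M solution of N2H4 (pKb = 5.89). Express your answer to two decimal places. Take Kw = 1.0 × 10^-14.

N2H4 + H2O ⇌ N2H5+ + OH-
Kb = 10^(−5.89) = 1.29 × 10^-6
From the ICE table, Kb = x²/(1.3e-05 − x) = 1.29 × 10^-6.
Here C₀/Kb ≈ 10.1, so the small-x approximation fails. Use the quadratic:
x = (−Kb + √(Kb² + 4·Kb·C₀))/2 = 3.50 × 10^-6 M
pOH = −log(3.50 × 10^-6) = 5.46; pH = 14.00 − 5.46 = 8.54

pH = 8.54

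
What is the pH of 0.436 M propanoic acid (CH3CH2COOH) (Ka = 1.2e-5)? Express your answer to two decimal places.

CH3CH2COOH ⇌ CH3CH2COO- + H+
From the ICE table, Ka = [H+]²/(0.436 − [H+]) = 1.2 × 10^-5.
Assume [H+] ≪ 0.436: [H+] ≈ √(1.2 × 10^-5 × 0.436) = 2.29 × 10^-3 M
Check: 0.52% ionized — well under 5%, approximation valid.
pH = −log(2.29 × 10^-3) = 2.64

pH = 2.64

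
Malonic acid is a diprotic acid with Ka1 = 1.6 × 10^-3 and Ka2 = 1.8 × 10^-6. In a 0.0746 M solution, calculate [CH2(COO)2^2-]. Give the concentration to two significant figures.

1.8 × 10^-6 M

First ionization gives [H+] ≈ [CH2(COOH)COO-] = 1.02 × 10^-2 M.
Second step: Ka2 = [H+][CH2(COO)2^2-]/[CH2(COOH)COO-] ≈ [CH2(COO)2^2-] (since [H+] ≈ [CH2(COOH)COO-]).
So [CH2(COO)2^2-] ≈ Ka2.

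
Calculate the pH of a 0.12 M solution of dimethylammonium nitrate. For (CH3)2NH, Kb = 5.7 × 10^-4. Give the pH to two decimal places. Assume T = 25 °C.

pH = 5.84

(CH3)2NH2+ is the conjugate acid of the weak base (CH3)2NH.
Ka = Kw/Kb = 1.0×10^-14 / 5.7 × 10^-4 = 1.75 × 10^-11
From the ICE table, Ka = [H+]²/(0.12 − [H+]) = 1.75 × 10^-11.
Assume [H+] ≪ 0.12: [H+] ≈ √(1.75 × 10^-11 × 0.12) = 1.45 × 10^-6 M
Check: 0.0012% ionized — well under 5%, approximation valid.
pH = −log(1.45 × 10^-6) = 5.84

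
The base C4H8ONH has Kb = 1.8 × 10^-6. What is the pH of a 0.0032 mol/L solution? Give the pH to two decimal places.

pH = 9.88

C4H8ONH + H2O ⇌ C4H8ONH2+ + OH-
Kb = [OH-]²/(0.0032 − [OH-]) = 1.8 × 10^-6
Since Kb ≪ C₀, [OH-] ≈ √(Kb·C₀) = 7.59 × 10^-5 M.
pOH = 4.12, so pH = 14.00 − pOH = 9.88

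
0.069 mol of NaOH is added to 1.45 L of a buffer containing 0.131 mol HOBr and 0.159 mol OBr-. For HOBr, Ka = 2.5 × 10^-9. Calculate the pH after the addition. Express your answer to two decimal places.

pH = 9.17

After neutralization: n(HOBr) = 0.062 mol, n(OBr-) = 0.228 mol.
pKa = −log(2.5 × 10^-9) = 8.602
pH = pKa + log([A⁻]/[HA]) = 8.602 + log(0.228/0.062) = 8.602 +0.566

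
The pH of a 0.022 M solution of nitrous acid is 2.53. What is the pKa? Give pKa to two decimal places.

[H+] = 10^(-2.53) = 2.95 × 10^-3 M
At equilibrium [HA] = 0.022 − 2.95 × 10^-3 = 1.90 × 10^-2 M
Ka = [H+][A-]/[HA] = (2.95 × 10^-3)² / 1.90 × 10^-2 = 4.58 × 10^-4
pKa = -log(4.58 × 10^-4) = 3.34

pKa = 3.34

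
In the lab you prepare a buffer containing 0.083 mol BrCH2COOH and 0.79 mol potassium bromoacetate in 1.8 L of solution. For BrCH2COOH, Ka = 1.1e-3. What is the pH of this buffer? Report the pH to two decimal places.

pH = 3.94

pKa = −log(1.1 × 10^-3) = 2.959
Henderson–Hasselbalch: pH = pKa + log([BrCH2COO-]/[BrCH2COOH]) = 2.959 + log(0.79/0.083)
pH = 2.959 + (+0.979) = 3.94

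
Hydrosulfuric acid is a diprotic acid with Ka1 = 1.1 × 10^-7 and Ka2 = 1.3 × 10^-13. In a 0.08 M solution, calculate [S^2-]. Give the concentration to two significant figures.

First ionization gives [H+] ≈ [HS-] = 9.38 × 10^-5 M.
Second step: Ka2 = [H+][S^2-]/[HS-] ≈ [S^2-] (since [H+] ≈ [HS-]).
So [S^2-] ≈ Ka2.

1.3 × 10^-13 M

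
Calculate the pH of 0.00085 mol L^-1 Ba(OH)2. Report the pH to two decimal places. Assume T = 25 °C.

Ba(OH)2 is a strong base (each formula unit releases 2 OH-); [OH-] = 0.0017 M.
pOH = -log(0.0017) = 2.77
pH = 14.00 - 2.77 = 11.23

pH = 11.23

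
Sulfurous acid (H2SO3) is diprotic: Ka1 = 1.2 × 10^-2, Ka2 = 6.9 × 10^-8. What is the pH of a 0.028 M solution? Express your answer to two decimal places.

Ka1 ≫ Ka2, so treat the first dissociation as the only significant source of H+.
Ka1 = x²/(0.028 − x) = 1.2 × 10^-2
Solving the quadratic: x = (−Ka1 + √(Ka1² + 4·Ka1·C₀))/2 = 1.33 × 10^-2 M
pH = −log(1.33 × 10^-2) = 1.88

pH = 1.88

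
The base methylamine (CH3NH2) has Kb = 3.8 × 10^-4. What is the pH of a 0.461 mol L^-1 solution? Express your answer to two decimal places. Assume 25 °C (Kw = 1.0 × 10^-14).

pH = 12.12

CH3NH2 + H2O ⇌ CH3NH3+ + OH-
From the ICE table, Kb = x²/(0.461 − x) = 3.8 × 10^-4.
Neglecting x in the denominator: x = √(3.8 × 10^-4 × 0.461) = 1.32 × 10^-2 M
pOH = 1.88, so pH = 14.00 − pOH = 12.12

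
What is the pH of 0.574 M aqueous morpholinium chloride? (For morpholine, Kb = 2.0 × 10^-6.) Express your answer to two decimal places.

pH = 4.27

C4H8ONH2+ is the conjugate acid of the weak base C4H8ONH.
Ka = Kw/Kb = 1.0×10^-14 / 2.0 × 10^-6 = 5.00 × 10^-9
Let x = [H+] at equilibrium. Ka = x²/(0.574 − x).
Neglecting x in the denominator: x = √(5.00 × 10^-9 × 0.574) = 5.36 × 10^-5 M
pH = −log[H+] = −log(5.36 × 10^-5) = 4.27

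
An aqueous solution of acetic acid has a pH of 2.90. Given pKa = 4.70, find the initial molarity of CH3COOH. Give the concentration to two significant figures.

[H+] = 10^(-2.90) = 1.26 × 10^-3 M = x
Ka = 10^(−4.70) = 2.00 × 10^-5
Ka = x²/(C₀ − x) ⇒ C₀ = x + x²/Ka
C₀ = 1.26 × 10^-3 + (1.26 × 10^-3)²/(2.00 × 10^-5) = 8.06 × 10^-2 M

C₀ = 8.1 × 10^-2 M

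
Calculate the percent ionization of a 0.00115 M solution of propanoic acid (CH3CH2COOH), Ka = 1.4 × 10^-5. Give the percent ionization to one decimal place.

10.4%

CH3CH2COOH ⇌ CH3CH2COO- + H+; let x = [H+] at equilibrium.
Solve x² + 1.4e-05x − 1.61e-08 = 0 → x = 1.20 × 10^-4 M
Fraction ionized = 1.20 × 10^-4 / 0.00115 = 0.1043 → 10.4%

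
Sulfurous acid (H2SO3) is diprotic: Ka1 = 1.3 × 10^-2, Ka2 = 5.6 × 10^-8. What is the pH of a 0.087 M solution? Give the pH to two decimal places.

pH = 1.56

Ka1 ≫ Ka2, so treat the first dissociation as the only significant source of H+.
Ka1 = x²/(0.087 − x) = 1.3 × 10^-2
Solving the quadratic: x = (−Ka1 + √(Ka1² + 4·Ka1·C₀))/2 = 2.78 × 10^-2 M
pH = −log(2.78 × 10^-2) = 1.56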